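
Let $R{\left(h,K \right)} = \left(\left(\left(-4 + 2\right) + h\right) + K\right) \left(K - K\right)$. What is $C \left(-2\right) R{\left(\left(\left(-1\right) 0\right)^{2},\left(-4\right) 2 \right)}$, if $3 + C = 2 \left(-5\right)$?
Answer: $0$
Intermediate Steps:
$C = -13$ ($C = -3 + 2 \left(-5\right) = -3 - 10 = -13$)
$R{\left(h,K \right)} = 0$ ($R{\left(h,K \right)} = \left(\left(-2 + h\right) + K\right) 0 = \left(-2 + K + h\right) 0 = 0$)
$C \left(-2\right) R{\left(\left(\left(-1\right) 0\right)^{2},\left(-4\right) 2 \right)} = \left(-13\right) \left(-2\right) 0 = 26 \cdot 0 = 0$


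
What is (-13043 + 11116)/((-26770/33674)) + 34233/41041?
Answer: 1332029308564/549333785 ≈ 2424.8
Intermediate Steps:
(-13043 + 11116)/((-26770/33674)) + 34233/41041 = -1927/((-26770*1/33674)) + 34233*(1/41041) = -1927/(-13385/16837) + 34233/41041 = -1927*(-16837/13385) + 34233/41041 = 32444899/13385 + 34233/41041 = 1332029308564/549333785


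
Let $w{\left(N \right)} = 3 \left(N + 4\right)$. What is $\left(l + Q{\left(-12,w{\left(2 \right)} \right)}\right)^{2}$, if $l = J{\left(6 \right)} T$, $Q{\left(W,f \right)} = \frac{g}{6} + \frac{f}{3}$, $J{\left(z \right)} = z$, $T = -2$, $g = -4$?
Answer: $\frac{400}{9} \approx 44.444$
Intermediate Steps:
$w{\left(N \right)} = 12 + 3 N$ ($w{\left(N \right)} = 3 \left(4 + N\right) = 12 + 3 N$)
$Q{\left(W,f \right)} = - \frac{2}{3} + \frac{f}{3}$ ($Q{\left(W,f \right)} = - \frac{4}{6} + \frac{f}{3} = \left(-4\right) \frac{1}{6} + f \frac{1}{3} = - \frac{2}{3} + \frac{f}{3}$)
$l = -12$ ($l = 6 \left(-2\right) = -12$)
$\left(l + Q{\left(-12,w{\left(2 \right)} \right)}\right)^{2} = \left(-12 - \left(\frac{2}{3} - \frac{12 + 3 \cdot 2}{3}\right)\right)^{2} = \left(-12 - \left(\frac{2}{3} - \frac{12 + 6}{3}\right)\right)^{2} = \left(-12 + \left(- \frac{2}{3} + \frac{1}{3} \cdot 18\right)\right)^{2} = \left(-12 + \left(- \frac{2}{3} + 6\right)\right)^{2} = \left(-12 + \frac{16}{3}\right)^{2} = \left(- \frac{20}{3}\right)^{2} = \frac{400}{9}$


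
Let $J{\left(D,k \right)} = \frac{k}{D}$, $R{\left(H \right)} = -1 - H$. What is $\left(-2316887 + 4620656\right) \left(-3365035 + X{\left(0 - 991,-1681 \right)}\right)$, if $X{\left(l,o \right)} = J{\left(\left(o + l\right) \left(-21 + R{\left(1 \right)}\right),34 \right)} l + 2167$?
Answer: $- \frac{238058183620386519}{30728} \approx -7.7473 \cdot 10^{12}$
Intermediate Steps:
$X{\left(l,o \right)} = 2167 + \frac{34 l}{- 23 l - 23 o}$ ($X{\left(l,o \right)} = \frac{34}{\left(o + l\right) \left(-21 - 2\right)} l + 2167 = \frac{34}{\left(l + o\right) \left(-21 - 2\right)} l + 2167 = \frac{34}{\left(l + o\right) \left(-23\right)} l + 2167 = \frac{34}{- 23 l - 23 o} l + 2167 = \frac{34 l}{- 23 l - 23 o} + 2167 = 2167 + \frac{34 l}{- 23 l - 23 o}$)
$\left(-2316887 + 4620656\right) \left(-3365035 + X{\left(0 - 991,-1681 \right)}\right) = \left(-2316887 + 4620656\right) \left(-3365035 + \frac{2167 \left(-1681\right) + \frac{49807 \left(0 - 991\right)}{23}}{\left(0 - 991\right) - 1681}\right) = 2303769 \left(-3365035 + \frac{-3642727 + \frac{49807 \left(0 - 991\right)}{23}}{\left(0 - 991\right) - 1681}\right) = 2303769 \left(-3365035 + \frac{-3642727 + \frac{49807}{23} \left(-991\right)}{-991 - 1681}\right) = 2303769 \left(-3365035 + \frac{-3642727 - \frac{49358737}{23}}{-2672}\right) = 2303769 \left(-3365035 - - \frac{66570729}{30728}\right) = 2303769 \left(-3365035 + \frac{66570729}{30728}\right) = 2303769 \left(- \frac{103334224751}{30728}\right) = - \frac{238058183620386519}{30728}$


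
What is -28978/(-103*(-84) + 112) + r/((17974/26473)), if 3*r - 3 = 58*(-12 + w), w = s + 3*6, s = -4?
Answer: 3255820444/59071551 ≈ 55.117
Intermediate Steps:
w = 14 (w = -4 + 3*6 = -4 + 18 = 14)
r = 119/3 (r = 1 + (58*(-12 + 14))/3 = 1 + (58*2)/3 = 1 + (⅓)*116 = 1 + 116/3 = 119/3 ≈ 39.667)
-28978/(-103*(-84) + 112) + r/((17974/26473)) = -28978/(-103*(-84) + 112) + 119/(3*((17974/26473))) = -28978/(8652 + 112) + 119/(3*((17974*(1/26473)))) = -28978/8764 + 119/(3*(17974/26473)) = -28978*1/8764 + (119/3)*(26473/17974) = -14489/4382 + 3150287/53922 = 3255820444/59071551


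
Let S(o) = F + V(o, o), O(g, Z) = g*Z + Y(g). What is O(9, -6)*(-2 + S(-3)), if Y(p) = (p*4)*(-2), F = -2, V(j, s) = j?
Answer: 882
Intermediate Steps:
Y(p) = -8*p (Y(p) = (4*p)*(-2) = -8*p)
O(g, Z) = -8*g + Z*g (O(g, Z) = g*Z - 8*g = Z*g - 8*g = -8*g + Z*g)
S(o) = -2 + o
O(9, -6)*(-2 + S(-3)) = (9*(-8 - 6))*(-2 + (-2 - 3)) = (9*(-14))*(-2 - 5) = -126*(-7) = 882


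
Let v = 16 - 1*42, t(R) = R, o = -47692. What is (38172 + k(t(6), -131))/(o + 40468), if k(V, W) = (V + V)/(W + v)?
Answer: -249708/47257 ≈ -5.2840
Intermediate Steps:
v = -26 (v = 16 - 42 = -26)
k(V, W) = 2*V/(-26 + W) (k(V, W) = (V + V)/(W - 26) = (2*V)/(-26 + W) = 2*V/(-26 + W))
(38172 + k(t(6), -131))/(o + 40468) = (38172 + 2*6/(-26 - 131))/(-47692 + 40468) = (38172 + 2*6/(-157))/(-7224) = (38172 + 2*6*(-1/157))*(-1/7224) = (38172 - 12/157)*(-1/7224) = (5992992/157)*(-1/7224) = -249708/47257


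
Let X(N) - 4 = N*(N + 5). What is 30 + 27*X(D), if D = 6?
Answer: 1920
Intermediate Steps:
X(N) = 4 + N*(5 + N) (X(N) = 4 + N*(N + 5) = 4 + N*(5 + N))
30 + 27*X(D) = 30 + 27*(4 + 6² + 5*6) = 30 + 27*(4 + 36 + 30) = 30 + 27*70 = 30 + 1890 = 1920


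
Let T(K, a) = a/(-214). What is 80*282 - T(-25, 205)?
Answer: 4828045/214 ≈ 22561.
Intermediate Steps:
T(K, a) = -a/214 (T(K, a) = a*(-1/214) = -a/214)
80*282 - T(-25, 205) = 80*282 - (-1)*205/214 = 22560 - 1*(-205/214) = 22560 + 205/214 = 4828045/214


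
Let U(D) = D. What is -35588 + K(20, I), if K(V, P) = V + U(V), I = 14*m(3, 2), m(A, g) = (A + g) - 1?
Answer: -35548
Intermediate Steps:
m(A, g) = -1 + A + g
I = 56 (I = 14*(-1 + 3 + 2) = 14*4 = 56)
K(V, P) = 2*V (K(V, P) = V + V = 2*V)
-35588 + K(20, I) = -35588 + 2*20 = -35588 + 40 = -35548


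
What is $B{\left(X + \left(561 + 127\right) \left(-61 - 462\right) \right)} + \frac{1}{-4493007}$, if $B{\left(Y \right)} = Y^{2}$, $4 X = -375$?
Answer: $\frac{9312442587534930671}{71888112} \approx 1.2954 \cdot 10^{11}$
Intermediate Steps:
$X = - \frac{375}{4}$ ($X = \frac{1}{4} \left(-375\right) = - \frac{375}{4} \approx -93.75$)
$B{\left(X + \left(561 + 127\right) \left(-61 - 462\right) \right)} + \frac{1}{-4493007} = \left(- \frac{375}{4} + \left(561 + 127\right) \left(-61 - 462\right)\right)^{2} + \frac{1}{-4493007} = \left(- \frac{375}{4} + 688 \left(-523\right)\right)^{2} - \frac{1}{4493007} = \left(- \frac{375}{4} - 359824\right)^{2} - \frac{1}{4493007} = \left(- \frac{1439671}{4}\right)^{2} - \frac{1}{4493007} = \frac{2072652588241}{16} - \frac{1}{4493007} = \frac{9312442587534930671}{71888112}$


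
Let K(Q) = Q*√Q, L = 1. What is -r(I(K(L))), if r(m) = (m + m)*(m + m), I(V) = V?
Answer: -4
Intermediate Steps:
K(Q) = Q^(3/2)
r(m) = 4*m² (r(m) = (2*m)*(2*m) = 4*m²)
-r(I(K(L))) = -4*(1^(3/2))² = -4*1² = -4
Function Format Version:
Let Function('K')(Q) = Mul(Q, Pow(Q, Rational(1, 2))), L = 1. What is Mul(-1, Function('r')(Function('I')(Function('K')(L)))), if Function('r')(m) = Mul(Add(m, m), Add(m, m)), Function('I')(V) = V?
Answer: -4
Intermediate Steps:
Function('K')(Q) = Pow(Q, Rational(3, 2))
Function('r')(m) = Mul(4, Pow(m, 2)) (Function('r')(m) = Mul(Mul(2, m), Mul(2, m)) = Mul(4, Pow(m, 2)))
Mul(-1, Function('r')(Function('I')(Function('K')(L)))) = Mul(-1, Mul(4, Pow(Pow(1, Rational(3, 2)), 2))) = Mul(-1, Mul(4, Pow(1, 2))) = Mul(-1, Mul(4, 1)) = Mul(-1, 4) = -4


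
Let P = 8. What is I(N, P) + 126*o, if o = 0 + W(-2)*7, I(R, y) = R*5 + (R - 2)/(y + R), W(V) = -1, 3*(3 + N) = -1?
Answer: -18896/21 ≈ -899.81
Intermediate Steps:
N = -10/3 (N = -3 + (⅓)*(-1) = -3 - ⅓ = -10/3 ≈ -3.3333)
I(R, y) = 5*R + (-2 + R)/(R + y)
o = -7 (o = 0 - 1*7 = 0 - 7 = -7)
I(N, P) + 126*o = (-2 - 10/3 + 5*(-10/3)² + 5*(-10/3)*8)/(-10/3 + 8) + 126*(-7) = (-2 - 10/3 + 5*(100/9) - 400/3)/(14/3) - 882 = 3*(-2 - 10/3 + 500/9 - 400/3)/14 - 882 = (3/14)*(-748/9) - 882 = -374/21 - 882 = -18896/21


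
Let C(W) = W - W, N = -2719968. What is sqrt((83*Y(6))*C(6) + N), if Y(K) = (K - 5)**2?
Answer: 4*I*sqrt(169998) ≈ 1649.2*I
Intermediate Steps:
Y(K) = (-5 + K)**2
C(W) = 0
sqrt((83*Y(6))*C(6) + N) = sqrt((83*(-5 + 6)**2)*0 - 2719968) = sqrt((83*1**2)*0 - 2719968) = sqrt((83*1)*0 - 2719968) = sqrt(83*0 - 2719968) = sqrt(0 - 2719968) = sqrt(-2719968) = 4*I*sqrt(169998)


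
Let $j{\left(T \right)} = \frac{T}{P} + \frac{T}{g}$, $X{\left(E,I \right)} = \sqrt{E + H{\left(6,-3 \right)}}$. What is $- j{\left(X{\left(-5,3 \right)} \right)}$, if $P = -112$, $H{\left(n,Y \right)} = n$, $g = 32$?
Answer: $- \frac{5}{224} \approx -0.022321$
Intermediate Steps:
$X{\left(E,I \right)} = \sqrt{6 + E}$ ($X{\left(E,I \right)} = \sqrt{E + 6} = \sqrt{6 + E}$)
$j{\left(T \right)} = \frac{5 T}{224}$ ($j{\left(T \right)} = \frac{T}{-112} + \frac{T}{32} = T \left(- \frac{1}{112}\right) + T \frac{1}{32} = - \frac{T}{112} + \frac{T}{32} = \frac{5 T}{224}$)
$- j{\left(X{\left(-5,3 \right)} \right)} = - \frac{5 \sqrt{6 - 5}}{224} = - \frac{5 \sqrt{1}}{224} = - \frac{5 \cdot 1}{224} = \left(-1\right) \frac{5}{224} = - \frac{5}{224}$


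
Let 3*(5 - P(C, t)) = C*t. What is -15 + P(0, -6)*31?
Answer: 140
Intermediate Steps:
P(C, t) = 5 - C*t/3
-15 + P(0, -6)*31 = -15 + (5 - ⅓*0*(-6))*31 = -15 + (5 + 0)*31 = -15 + 5*31 = -15 + 155 = 140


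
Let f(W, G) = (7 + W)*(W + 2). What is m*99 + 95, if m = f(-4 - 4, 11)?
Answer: 689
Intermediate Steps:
f(W, G) = (2 + W)*(7 + W) (f(W, G) = (7 + W)*(2 + W) = (2 + W)*(7 + W))
m = 6 (m = 14 + (-4 - 4)² + 9*(-4 - 4) = 14 + (-8)² + 9*(-8) = 14 + 64 - 72 = 6)
m*99 + 95 = 6*99 + 95 = 594 + 95 = 689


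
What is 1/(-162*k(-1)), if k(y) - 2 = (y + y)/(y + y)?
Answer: -1/486 ≈ -0.0020576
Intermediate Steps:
k(y) = 3 (k(y) = 2 + (y + y)/(y + y) = 2 + (2*y)/((2*y)) = 2 + (2*y)*(1/(2*y)) = 2 + 1 = 3)
1/(-162*k(-1)) = 1/(-162*3) = 1/(-486) = -1/486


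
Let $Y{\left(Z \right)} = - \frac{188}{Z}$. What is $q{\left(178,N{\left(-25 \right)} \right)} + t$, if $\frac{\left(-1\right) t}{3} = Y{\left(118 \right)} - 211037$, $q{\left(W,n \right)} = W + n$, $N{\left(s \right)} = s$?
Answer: $\frac{37362858}{59} \approx 6.3327 \cdot 10^{5}$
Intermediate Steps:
$t = \frac{37353831}{59}$ ($t = - 3 \left(- \frac{188}{118} - 211037\right) = - 3 \left(\left(-188\right) \frac{1}{118} - 211037\right) = - 3 \left(- \frac{94}{59} - 211037\right) = \left(-3\right) \left(- \frac{12451277}{59}\right) = \frac{37353831}{59} \approx 6.3312 \cdot 10^{5}$)
$q{\left(178,N{\left(-25 \right)} \right)} + t = \left(178 - 25\right) + \frac{37353831}{59} = 153 + \frac{37353831}{59} = \frac{37362858}{59}$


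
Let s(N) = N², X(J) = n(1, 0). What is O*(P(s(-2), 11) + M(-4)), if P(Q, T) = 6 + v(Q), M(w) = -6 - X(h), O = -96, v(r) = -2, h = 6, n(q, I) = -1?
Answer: 96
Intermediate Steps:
X(J) = -1
M(w) = -5 (M(w) = -6 - 1*(-1) = -6 + 1 = -5)
P(Q, T) = 4 (P(Q, T) = 6 - 2 = 4)
O*(P(s(-2), 11) + M(-4)) = -96*(4 - 5) = -96*(-1) = 96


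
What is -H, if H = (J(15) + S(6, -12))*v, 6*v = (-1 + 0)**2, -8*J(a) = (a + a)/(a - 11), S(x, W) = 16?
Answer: -241/96 ≈ -2.5104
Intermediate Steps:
J(a) = -a/(4*(-11 + a)) (J(a) = -(a + a)/(8*(a - 11)) = -2*a/(8*(-11 + a)) = -a/(4*(-11 + a)))
v = 1/6 (v = (-1 + 0)**2/6 = (1/6)*(-1)**2 = (1/6)*1 = 1/6 ≈ 0.16667)
H = 241/96 (H = (-1*15/(-44 + 4*15) + 16)*(1/6) = (-1*15/(-44 + 60) + 16)*(1/6) = (-1*15/16 + 16)*(1/6) = (-1*15*1/16 + 16)*(1/6) = (-15/16 + 16)*(1/6) = (241/16)*(1/6) = 241/96 ≈ 2.5104)
-H = -1*241/96 = -241/96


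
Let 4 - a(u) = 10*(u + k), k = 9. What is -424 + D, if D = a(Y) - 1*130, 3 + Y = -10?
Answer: -510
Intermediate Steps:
Y = -13 (Y = -3 - 10 = -13)
a(u) = -86 - 10*u (a(u) = 4 - 10*(u + 9) = 4 - 10*(9 + u) = 4 - (90 + 10*u) = 4 + (-90 - 10*u) = -86 - 10*u)
D = -86 (D = (-86 - 10*(-13)) - 1*130 = (-86 + 130) - 130 = 44 - 130 = -86)
-424 + D = -424 - 86 = -510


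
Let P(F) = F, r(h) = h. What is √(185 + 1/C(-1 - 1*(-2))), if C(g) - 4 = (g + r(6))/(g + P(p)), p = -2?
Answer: √1662/3 ≈ 13.589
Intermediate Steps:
C(g) = 4 + (6 + g)/(-2 + g) (C(g) = 4 + (g + 6)/(g - 2) = 4 + (6 + g)/(-2 + g))
√(185 + 1/C(-1 - 1*(-2))) = √(185 + 1/((-2 + 5*(-1 - 1*(-2)))/(-2 + (-1 - 1*(-2))))) = √(185 + 1/((-2 + 5*(-1 + 2))/(-2 + (-1 + 2)))) = √(185 + 1/((-2 + 5*1)/(-2 + 1))) = √(185 + 1/((-2 + 5)/(-1))) = √(185 + 1/(-1*3)) = √(185 + 1/(-3)) = √(185 - ⅓) = √(554/3) = √1662/3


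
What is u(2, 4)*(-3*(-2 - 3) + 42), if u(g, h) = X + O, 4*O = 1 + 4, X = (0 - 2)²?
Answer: 1197/4 ≈ 299.25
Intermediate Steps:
X = 4 (X = (-2)² = 4)
O = 5/4 (O = (1 + 4)/4 = (¼)*5 = 5/4 ≈ 1.2500)
u(g, h) = 21/4 (u(g, h) = 4 + 5/4 = 21/4)
u(2, 4)*(-3*(-2 - 3) + 42) = 21*(-3*(-2 - 3) + 42)/4 = 21*(-3*(-5) + 42)/4 = 21*(15 + 42)/4 = (21/4)*57 = 1197/4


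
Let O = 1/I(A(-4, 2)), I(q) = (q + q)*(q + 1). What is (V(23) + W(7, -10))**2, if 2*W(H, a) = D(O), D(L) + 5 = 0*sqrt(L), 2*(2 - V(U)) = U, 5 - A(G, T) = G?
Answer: 144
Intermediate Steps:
A(G, T) = 5 - G
I(q) = 2*q*(1 + q) (I(q) = (2*q)*(1 + q) = 2*q*(1 + q))
V(U) = 2 - U/2
O = 1/180 (O = 1/(2*(5 - 1*(-4))*(1 + (5 - 1*(-4)))) = 1/(2*(5 + 4)*(1 + (5 + 4))) = 1/(2*9*(1 + 9)) = 1/(2*9*10) = 1/180 ≈ 0.0055556)
D(L) = -5 (D(L) = -5 + 0*sqrt(L) = -5 + 0 = -5)
W(H, a) = -5/2 (W(H, a) = (1/2)*(-5) = -5/2)
(V(23) + W(7, -10))**2 = ((2 - 1/2*23) - 5/2)**2 = ((2 - 23/2) - 5/2)**2 = (-19/2 - 5/2)**2 = (-12)**2 = 144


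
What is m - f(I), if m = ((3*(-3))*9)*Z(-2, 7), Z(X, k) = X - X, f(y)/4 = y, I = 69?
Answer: -276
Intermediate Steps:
f(y) = 4*y
Z(X, k) = 0
m = 0 (m = ((3*(-3))*9)*0 = -9*9*0 = -81*0 = 0)
m - f(I) = 0 - 4*69 = 0 - 1*276 = 0 - 276 = -276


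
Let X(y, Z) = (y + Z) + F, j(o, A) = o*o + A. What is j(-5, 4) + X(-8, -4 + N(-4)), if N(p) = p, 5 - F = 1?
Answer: 17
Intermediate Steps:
F = 4 (F = 5 - 1*1 = 5 - 1 = 4)
j(o, A) = A + o² (j(o, A) = o² + A = A + o²)
X(y, Z) = 4 + Z + y (X(y, Z) = (y + Z) + 4 = (Z + y) + 4 = 4 + Z + y)
j(-5, 4) + X(-8, -4 + N(-4)) = (4 + (-5)²) + (4 + (-4 - 4) - 8) = (4 + 25) + (4 - 8 - 8) = 29 - 12 = 17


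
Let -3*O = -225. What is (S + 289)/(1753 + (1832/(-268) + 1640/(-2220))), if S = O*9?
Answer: 7169268/12980729 ≈ 0.55230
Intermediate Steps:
O = 75 (O = -⅓*(-225) = 75)
S = 675 (S = 75*9 = 675)
(S + 289)/(1753 + (1832/(-268) + 1640/(-2220))) = (675 + 289)/(1753 + (1832/(-268) + 1640/(-2220))) = 964/(1753 + (1832*(-1/268) + 1640*(-1/2220))) = 964/(1753 + (-458/67 - 82/111)) = 964/(1753 - 56332/7437) = 964/(12980729/7437) = 964*(7437/12980729) = 7169268/12980729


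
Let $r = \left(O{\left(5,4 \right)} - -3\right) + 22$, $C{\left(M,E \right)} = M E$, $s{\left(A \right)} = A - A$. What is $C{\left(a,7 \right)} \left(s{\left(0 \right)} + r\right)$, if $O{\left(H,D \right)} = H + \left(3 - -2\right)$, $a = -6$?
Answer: $-1470$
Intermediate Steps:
$s{\left(A \right)} = 0$
$O{\left(H,D \right)} = 5 + H$ ($O{\left(H,D \right)} = H + \left(3 + 2\right) = H + 5 = 5 + H$)
$C{\left(M,E \right)} = E M$
$r = 35$ ($r = \left(\left(5 + 5\right) - -3\right) + 22 = \left(10 + 3\right) + 22 = 13 + 22 = 35$)
$C{\left(a,7 \right)} \left(s{\left(0 \right)} + r\right) = 7 \left(-6\right) \left(0 + 35\right) = \left(-42\right) 35 = -1470$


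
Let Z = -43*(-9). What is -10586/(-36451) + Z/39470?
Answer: 431935957/1438720970 ≈ 0.30022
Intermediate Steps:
Z = 387
-10586/(-36451) + Z/39470 = -10586/(-36451) + 387/39470 = -10586*(-1/36451) + 387*(1/39470) = 10586/36451 + 387/39470 = 431935957/1438720970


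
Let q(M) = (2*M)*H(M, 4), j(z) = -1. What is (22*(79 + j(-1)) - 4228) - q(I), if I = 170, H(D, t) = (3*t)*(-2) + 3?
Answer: 4628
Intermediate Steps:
H(D, t) = 3 - 6*t (H(D, t) = -6*t + 3 = 3 - 6*t)
q(M) = -42*M (q(M) = (2*M)*(3 - 6*4) = (2*M)*(3 - 24) = (2*M)*(-21) = -42*M)
(22*(79 + j(-1)) - 4228) - q(I) = (22*(79 - 1) - 4228) - (-42)*170 = (22*78 - 4228) - 1*(-7140) = (1716 - 4228) + 7140 = -2512 + 7140 = 4628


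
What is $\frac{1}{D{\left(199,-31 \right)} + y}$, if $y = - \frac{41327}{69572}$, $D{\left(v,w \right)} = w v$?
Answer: $- \frac{69572}{429230995} \approx -0.00016209$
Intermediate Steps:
$D{\left(v,w \right)} = v w$
$y = - \frac{41327}{69572}$ ($y = \left(-41327\right) \frac{1}{69572} = - \frac{41327}{69572} \approx -0.59402$)
$\frac{1}{D{\left(199,-31 \right)} + y} = \frac{1}{199 \left(-31\right) - \frac{41327}{69572}} = \frac{1}{-6169 - \frac{41327}{69572}} = \frac{1}{- \frac{429230995}{69572}} = - \frac{69572}{429230995}$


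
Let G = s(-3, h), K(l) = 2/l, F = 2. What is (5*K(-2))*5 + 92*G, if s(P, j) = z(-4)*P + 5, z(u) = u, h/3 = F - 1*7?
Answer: 1539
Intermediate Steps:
h = -15 (h = 3*(2 - 1*7) = 3*(2 - 7) = 3*(-5) = -15)
s(P, j) = 5 - 4*P (s(P, j) = -4*P + 5 = 5 - 4*P)
G = 17 (G = 5 - 4*(-3) = 5 + 12 = 17)
(5*K(-2))*5 + 92*G = (5*(2/(-2)))*5 + 92*17 = (5*(2*(-½)))*5 + 1564 = (5*(-1))*5 + 1564 = -5*5 + 1564 = -25 + 1564 = 1539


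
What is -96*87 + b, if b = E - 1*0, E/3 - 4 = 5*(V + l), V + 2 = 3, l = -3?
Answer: -8370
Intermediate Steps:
V = 1 (V = -2 + 3 = 1)
E = -18 (E = 12 + 3*(5*(1 - 3)) = 12 + 3*(5*(-2)) = 12 + 3*(-10) = 12 - 30 = -18)
b = -18 (b = -18 - 1*0 = -18 + 0 = -18)
-96*87 + b = -96*87 - 18 = -8352 - 18 = -8370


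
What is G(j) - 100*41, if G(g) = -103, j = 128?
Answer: -4203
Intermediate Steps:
G(j) - 100*41 = -103 - 100*41 = -103 - 1*4100 = -103 - 4100 = -4203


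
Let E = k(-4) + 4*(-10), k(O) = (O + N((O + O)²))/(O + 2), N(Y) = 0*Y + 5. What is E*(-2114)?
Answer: 85617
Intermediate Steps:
N(Y) = 5 (N(Y) = 0 + 5 = 5)
k(O) = (5 + O)/(2 + O) (k(O) = (O + 5)/(O + 2) = (5 + O)/(2 + O))
E = -81/2 (E = (5 - 4)/(2 - 4) + 4*(-10) = 1/(-2) - 40 = -½*1 - 40 = -½ - 40 = -81/2 ≈ -40.500)
E*(-2114) = -81/2*(-2114) = 85617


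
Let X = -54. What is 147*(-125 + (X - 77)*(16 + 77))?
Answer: -1809276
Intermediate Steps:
147*(-125 + (X - 77)*(16 + 77)) = 147*(-125 + (-54 - 77)*(16 + 77)) = 147*(-125 - 131*93) = 147*(-125 - 12183) = 147*(-12308) = -1809276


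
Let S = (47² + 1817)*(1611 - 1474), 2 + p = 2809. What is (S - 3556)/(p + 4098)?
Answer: 548006/6905 ≈ 79.364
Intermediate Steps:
p = 2807 (p = -2 + 2809 = 2807)
S = 551562 (S = (2209 + 1817)*137 = 4026*137 = 551562)
(S - 3556)/(p + 4098) = (551562 - 3556)/(2807 + 4098) = 548006/6905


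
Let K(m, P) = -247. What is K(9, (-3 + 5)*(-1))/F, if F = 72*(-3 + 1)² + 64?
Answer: -247/352 ≈ -0.70170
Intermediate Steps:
F = 352 (F = 72*(-2)² + 64 = 72*4 + 64 = 288 + 64 = 352)
K(9, (-3 + 5)*(-1))/F = -247/352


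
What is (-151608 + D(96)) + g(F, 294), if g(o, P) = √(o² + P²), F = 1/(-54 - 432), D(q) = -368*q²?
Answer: -3543096 + √20415837457/486 ≈ -3.5428e+6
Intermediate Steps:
F = -1/486 (F = 1/(-486) = -1/486 ≈ -0.0020576)
g(o, P) = √(P² + o²)
(-151608 + D(96)) + g(F, 294) = (-151608 - 368*96²) + √(294² + (-1/486)²) = (-151608 - 368*9216) + √(86436 + 1/236196) = (-151608 - 3391488) + √(20415837457/236196) = -3543096 + √20415837457/486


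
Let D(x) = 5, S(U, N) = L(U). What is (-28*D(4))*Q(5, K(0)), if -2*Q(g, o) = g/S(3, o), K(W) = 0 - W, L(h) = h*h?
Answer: 350/9 ≈ 38.889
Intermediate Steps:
L(h) = h**2
S(U, N) = U**2
K(W) = -W
Q(g, o) = -g/18 (Q(g, o) = -g/(2*(3**2)) = -g/(2*9) = -g/18)
(-28*D(4))*Q(5, K(0)) = (-28*5)*(-1/18*5) = -140*(-5/18) = 350/9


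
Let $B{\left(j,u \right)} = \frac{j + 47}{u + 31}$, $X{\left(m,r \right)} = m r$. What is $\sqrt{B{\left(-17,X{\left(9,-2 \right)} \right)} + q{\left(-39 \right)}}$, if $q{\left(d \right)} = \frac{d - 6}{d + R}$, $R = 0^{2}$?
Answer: $\frac{3 \sqrt{65}}{13} \approx 1.8605$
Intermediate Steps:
$R = 0$
$B{\left(j,u \right)} = \frac{47 + j}{31 + u}$
$q{\left(d \right)} = \frac{-6 + d}{d}$ ($q{\left(d \right)} = \frac{d - 6}{d + 0} = \frac{-6 + d}{d}$)
$\sqrt{B{\left(-17,X{\left(9,-2 \right)} \right)} + q{\left(-39 \right)}} = \sqrt{\frac{47 - 17}{31 + 9 \left(-2\right)} + \frac{-6 - 39}{-39}} = \sqrt{\frac{1}{31 - 18} \cdot 30 - - \frac{15}{13}} = \sqrt{\frac{1}{13} \cdot 30 + \frac{15}{13}} = \sqrt{\frac{30}{13} + \frac{15}{13}} = \sqrt{\frac{45}{13}} = \frac{3 \sqrt{65}}{13}$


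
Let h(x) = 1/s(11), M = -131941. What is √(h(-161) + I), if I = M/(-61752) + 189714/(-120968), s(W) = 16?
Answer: √137503616744017011/466875996 ≈ 0.79425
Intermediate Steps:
h(x) = 1/16
I = 530677495/933751992 (I = -131941/(-61752) + 189714/(-120968) = -131941*(-1/61752) + 189714*(-1/120968) = 131941/61752 - 94857/60484 = 530677495/933751992 ≈ 0.56833)
√(h(-161) + I) = √(1/16 + 530677495/933751992) = √(1178073989/1867503984) = √137503616744017011/466875996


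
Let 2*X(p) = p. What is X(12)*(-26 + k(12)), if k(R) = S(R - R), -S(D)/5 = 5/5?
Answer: -186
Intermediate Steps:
X(p) = p/2
S(D) = -5 (S(D) = -25/5 = -5*1 = -5)
k(R) = -5
X(12)*(-26 + k(12)) = ((1/2)*12)*(-26 - 5) = 6*(-31) = -186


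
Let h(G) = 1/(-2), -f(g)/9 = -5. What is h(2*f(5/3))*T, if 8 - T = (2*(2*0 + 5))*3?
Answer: 11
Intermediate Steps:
f(g) = 45 (f(g) = -9*(-5) = 45)
T = -22 (T = 8 - 2*(2*0 + 5)*3 = 8 - 2*(0 + 5)*3 = 8 - 2*5*3 = 8 - 10*3 = 8 - 1*30 = 8 - 30 = -22)
h(G) = -1/2
h(2*f(5/3))*T = -1/2*(-22) = 11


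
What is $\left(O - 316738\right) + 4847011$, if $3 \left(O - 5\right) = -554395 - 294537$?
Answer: $\frac{12741902}{3} \approx 4.2473 \cdot 10^{6}$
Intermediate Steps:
$O = - \frac{848917}{3}$ ($O = 5 + \frac{-554395 - 294537}{3} = 5 + \frac{1}{3} \left(-848932\right) = 5 - \frac{848932}{3} = - \frac{848917}{3} \approx -2.8297 \cdot 10^{5}$)
$\left(O - 316738\right) + 4847011 = \left(- \frac{848917}{3} - 316738\right) + 4847011 = - \frac{1799131}{3} + 4847011 = \frac{12741902}{3}$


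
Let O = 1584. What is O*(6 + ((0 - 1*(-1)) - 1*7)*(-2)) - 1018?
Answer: 27494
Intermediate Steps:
O*(6 + ((0 - 1*(-1)) - 1*7)*(-2)) - 1018 = 1584*(6 + ((0 - 1*(-1)) - 1*7)*(-2)) - 1018 = 1584*(6 + ((0 + 1) - 7)*(-2)) - 1018 = 1584*(6 + (1 - 7)*(-2)) - 1018 = 1584*(6 - 6*(-2)) - 1018 = 1584*(6 + 12) - 1018 = 1584*18 - 1018 = 28512 - 1018 = 27494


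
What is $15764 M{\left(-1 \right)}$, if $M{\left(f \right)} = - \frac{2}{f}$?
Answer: $31528$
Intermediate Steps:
$15764 M{\left(-1 \right)} = 15764 \left(- \frac{2}{-1}\right) = 15764 \left(\left(-2\right) \left(-1\right)\right) = 15764 \cdot 2 = 31528$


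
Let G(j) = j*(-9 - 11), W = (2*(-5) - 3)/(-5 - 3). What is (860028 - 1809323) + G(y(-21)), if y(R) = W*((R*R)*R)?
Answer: -1296625/2 ≈ -6.4831e+5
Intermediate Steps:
W = 13/8 (W = (-10 - 3)/(-8) = -13*(-⅛) = 13/8 ≈ 1.6250)
y(R) = 13*R³/8 (y(R) = 13*((R*R)*R)/8 = 13*(R²*R)/8 = 13*R³/8)
G(j) = -20*j (G(j) = j*(-20) = -20*j)
(860028 - 1809323) + G(y(-21)) = (860028 - 1809323) - 65*(-21)³/2 = -949295 - 65*(-9261)/2 = -949295 - 20*(-120393/8) = -949295 + 601965/2 = -1296625/2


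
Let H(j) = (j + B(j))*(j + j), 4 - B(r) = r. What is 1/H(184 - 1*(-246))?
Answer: 1/3440 ≈ 0.00029070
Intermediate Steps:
B(r) = 4 - r
H(j) = 8*j (H(j) = (j + (4 - j))*(j + j) = 4*(2*j) = 8*j)
1/H(184 - 1*(-246)) = 1/(8*(184 - 1*(-246))) = 1/(8*(184 + 246)) = 1/(8*430) = 1/3440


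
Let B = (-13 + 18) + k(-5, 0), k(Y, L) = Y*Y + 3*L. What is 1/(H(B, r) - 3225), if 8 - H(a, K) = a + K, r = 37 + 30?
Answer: -1/3314 ≈ -0.00030175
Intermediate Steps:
r = 67
k(Y, L) = Y² + 3*L
B = 30 (B = (-13 + 18) + ((-5)² + 3*0) = 5 + (25 + 0) = 5 + 25 = 30)
H(a, K) = 8 - K - a (H(a, K) = 8 - (a + K) = 8 - (K + a) = 8 + (-K - a) = 8 - K - a)
1/(H(B, r) - 3225) = 1/((8 - 1*67 - 1*30) - 3225) = 1/((8 - 67 - 30) - 3225) = 1/(-89 - 3225) = 1/(-3314) = -1/3314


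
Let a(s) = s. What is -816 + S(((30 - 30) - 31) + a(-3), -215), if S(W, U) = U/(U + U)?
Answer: -1631/2 ≈ -815.50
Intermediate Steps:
S(W, U) = 1/2 (S(W, U) = U/((2*U)) = (1/(2*U))*U = 1/2)
-816 + S(((30 - 30) - 31) + a(-3), -215) = -816 + 1/2 = -1631/2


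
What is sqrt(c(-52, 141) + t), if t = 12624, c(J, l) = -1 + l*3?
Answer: sqrt(13046) ≈ 114.22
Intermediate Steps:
c(J, l) = -1 + 3*l
sqrt(c(-52, 141) + t) = sqrt((-1 + 3*141) + 12624) = sqrt((-1 + 423) + 12624) = sqrt(422 + 12624) = sqrt(13046)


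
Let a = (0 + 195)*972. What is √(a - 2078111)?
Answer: I*√1888571 ≈ 1374.3*I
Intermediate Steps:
a = 189540 (a = 195*972 = 189540)
√(a - 2078111) = √(189540 - 2078111) = √(-1888571) = I*√1888571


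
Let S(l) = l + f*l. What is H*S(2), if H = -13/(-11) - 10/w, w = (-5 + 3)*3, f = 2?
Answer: 188/11 ≈ 17.091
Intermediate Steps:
w = -6 (w = -2*3 = -6)
S(l) = 3*l (S(l) = l + 2*l = 3*l)
H = 94/33 (H = -13/(-11) - 10/(-6) = -13*(-1/11) - 10*(-⅙) = 13/11 + 5/3 = 94/33 ≈ 2.8485)
H*S(2) = 94*(3*2)/33 = (94/33)*6 = 188/11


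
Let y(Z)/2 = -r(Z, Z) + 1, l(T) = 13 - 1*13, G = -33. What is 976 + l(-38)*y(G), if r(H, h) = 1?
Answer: 976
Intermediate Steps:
l(T) = 0 (l(T) = 13 - 13 = 0)
y(Z) = 0 (y(Z) = 2*(-1*1 + 1) = 2*(-1 + 1) = 2*0 = 0)
976 + l(-38)*y(G) = 976 + 0*0 = 976 + 0 = 976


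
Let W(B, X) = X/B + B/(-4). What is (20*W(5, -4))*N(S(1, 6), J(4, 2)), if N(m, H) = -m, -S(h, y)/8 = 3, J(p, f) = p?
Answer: -984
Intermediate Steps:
W(B, X) = -B/4 + X/B (W(B, X) = X/B + B*(-¼) = X/B - B/4 = -B/4 + X/B)
S(h, y) = -24 (S(h, y) = -8*3 = -24)
(20*W(5, -4))*N(S(1, 6), J(4, 2)) = (20*(-¼*5 - 4/5))*(-1*(-24)) = (20*(-5/4 - 4*⅕))*24 = (20*(-5/4 - ⅘))*24 = (20*(-41/20))*24 = -41*24 = -984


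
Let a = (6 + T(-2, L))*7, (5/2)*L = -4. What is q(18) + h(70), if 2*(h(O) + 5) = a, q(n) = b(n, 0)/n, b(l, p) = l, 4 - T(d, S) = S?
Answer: 183/5 ≈ 36.600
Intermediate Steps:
L = -8/5 (L = (⅖)*(-4) = -8/5 ≈ -1.6000)
T(d, S) = 4 - S
q(n) = 1 (q(n) = n/n = 1)
a = 406/5 (a = (6 + (4 - 1*(-8/5)))*7 = (6 + (4 + 8/5))*7 = (6 + 28/5)*7 = (58/5)*7 = 406/5 ≈ 81.200)
h(O) = 178/5 (h(O) = -5 + (½)*(406/5) = -5 + 203/5 = 178/5)
q(18) + h(70) = 1 + 178/5 = 183/5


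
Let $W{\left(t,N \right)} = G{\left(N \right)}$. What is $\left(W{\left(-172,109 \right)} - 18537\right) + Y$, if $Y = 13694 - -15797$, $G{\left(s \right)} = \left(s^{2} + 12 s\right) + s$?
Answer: $24252$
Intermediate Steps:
$G{\left(s \right)} = s^{2} + 13 s$
$W{\left(t,N \right)} = N \left(13 + N\right)$
$Y = 29491$ ($Y = 13694 + 15797 = 29491$)
$\left(W{\left(-172,109 \right)} - 18537\right) + Y = \left(109 \left(13 + 109\right) - 18537\right) + 29491 = \left(109 \cdot 122 - 18537\right) + 29491 = \left(13298 - 18537\right) + 29491 = -5239 + 29491 = 24252$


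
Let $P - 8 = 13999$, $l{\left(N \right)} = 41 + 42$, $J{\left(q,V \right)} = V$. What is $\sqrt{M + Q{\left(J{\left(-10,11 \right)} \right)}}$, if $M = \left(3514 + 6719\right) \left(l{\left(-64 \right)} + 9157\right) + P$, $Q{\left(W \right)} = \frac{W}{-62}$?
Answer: $\frac{\sqrt{363515266706}}{62} \approx 9724.5$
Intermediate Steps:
$l{\left(N \right)} = 83$
$P = 14007$ ($P = 8 + 13999 = 14007$)
$Q{\left(W \right)} = - \frac{W}{62}$ ($Q{\left(W \right)} = W \left(- \frac{1}{62}\right) = - \frac{W}{62}$)
$M = 94566927$ ($M = \left(3514 + 6719\right) \left(83 + 9157\right) + 14007 = 10233 \cdot 9240 + 14007 = 94552920 + 14007 = 94566927$)
$\sqrt{M + Q{\left(J{\left(-10,11 \right)} \right)}} = \sqrt{94566927 - \frac{11}{62}} = \sqrt{\frac{5863149463}{62}} = \frac{\sqrt{363515266706}}{62}$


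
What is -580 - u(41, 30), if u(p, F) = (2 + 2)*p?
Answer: -744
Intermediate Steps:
u(p, F) = 4*p
-580 - u(41, 30) = -580 - 4*41 = -580 - 1*164 = -580 - 164 = -744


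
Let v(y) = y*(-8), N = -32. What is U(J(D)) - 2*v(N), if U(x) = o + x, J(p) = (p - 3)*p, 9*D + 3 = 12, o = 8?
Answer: -506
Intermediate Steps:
v(y) = -8*y
D = 1 (D = -⅓ + (⅑)*12 = -⅓ + 4/3 = 1)
J(p) = p*(-3 + p) (J(p) = (-3 + p)*p = p*(-3 + p))
U(x) = 8 + x
U(J(D)) - 2*v(N) = (8 + 1*(-3 + 1)) - 2*(-8*(-32)) = (8 + 1*(-2)) - 2*256 = (8 - 2) - 1*512 = 6 - 512 = -506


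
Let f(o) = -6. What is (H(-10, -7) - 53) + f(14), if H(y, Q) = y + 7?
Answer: -62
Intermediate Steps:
H(y, Q) = 7 + y
(H(-10, -7) - 53) + f(14) = ((7 - 10) - 53) - 6 = (-3 - 53) - 6 = -56 - 6 = -62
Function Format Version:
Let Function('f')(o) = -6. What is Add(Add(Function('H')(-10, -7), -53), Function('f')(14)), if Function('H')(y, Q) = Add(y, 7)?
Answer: -62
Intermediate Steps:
Function('H')(y, Q) = Add(7, y)
Add(Add(Function('H')(-10, -7), -53), Function('f')(14)) = Add(Add(Add(7, -10), -53), -6) = Add(Add(-3, -53), -6) = Add(-56, -6) = -62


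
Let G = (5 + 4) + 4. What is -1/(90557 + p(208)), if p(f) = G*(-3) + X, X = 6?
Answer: -1/90524 ≈ -1.1047e-5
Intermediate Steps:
G = 13 (G = 9 + 4 = 13)
p(f) = -33 (p(f) = 13*(-3) + 6 = -39 + 6 = -33)
-1/(90557 + p(208)) = -1/(90557 - 33) = -1/90524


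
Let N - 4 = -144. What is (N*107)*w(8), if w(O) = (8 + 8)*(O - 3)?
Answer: -1198400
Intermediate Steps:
w(O) = -48 + 16*O (w(O) = 16*(-3 + O) = -48 + 16*O)
N = -140 (N = 4 - 144 = -140)
(N*107)*w(8) = (-140*107)*(-48 + 16*8) = -14980*(-48 + 128) = -14980*80 = -1198400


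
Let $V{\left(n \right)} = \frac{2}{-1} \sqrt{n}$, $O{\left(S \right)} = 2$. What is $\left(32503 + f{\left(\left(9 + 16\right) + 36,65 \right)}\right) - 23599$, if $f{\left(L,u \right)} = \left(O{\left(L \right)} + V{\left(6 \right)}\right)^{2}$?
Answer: $8932 - 8 \sqrt{6} \approx 8912.4$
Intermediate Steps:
$V{\left(n \right)} = - 2 \sqrt{n}$ ($V{\left(n \right)} = 2 \left(-1\right) \sqrt{n} = - 2 \sqrt{n}$)
$f{\left(L,u \right)} = \left(2 - 2 \sqrt{6}\right)^{2}$
$\left(32503 + f{\left(\left(9 + 16\right) + 36,65 \right)}\right) - 23599 = \left(32503 + \left(28 - 8 \sqrt{6}\right)\right) - 23599 = \left(32531 - 8 \sqrt{6}\right) - 23599 = 8932 - 8 \sqrt{6}$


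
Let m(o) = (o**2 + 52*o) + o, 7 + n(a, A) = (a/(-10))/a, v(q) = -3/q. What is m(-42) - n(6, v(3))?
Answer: -4549/10 ≈ -454.90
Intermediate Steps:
n(a, A) = -71/10 (n(a, A) = -7 + (a/(-10))/a = -7 + (a*(-1/10))/a = -7 + (-a/10)/a = -7 - 1/10 = -71/10)
m(o) = o**2 + 53*o
m(-42) - n(6, v(3)) = -42*(53 - 42) - 1*(-71/10) = -42*11 + 71/10 = -462 + 71/10 = -4549/10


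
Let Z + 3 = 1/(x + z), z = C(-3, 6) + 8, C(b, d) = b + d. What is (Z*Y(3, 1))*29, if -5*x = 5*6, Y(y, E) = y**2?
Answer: -3654/5 ≈ -730.80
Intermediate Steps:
z = 11 (z = (-3 + 6) + 8 = 3 + 8 = 11)
x = -6 ≈ -6.0000
Z = -14/5 (Z = -3 + 1/(-6 + 11) = -3 + 1/5 = -14/5 ≈ -2.8000)
(Z*Y(3, 1))*29 = -14/5*3**2*29 = -14/5*9*29 = -126/5*29 = -3654/5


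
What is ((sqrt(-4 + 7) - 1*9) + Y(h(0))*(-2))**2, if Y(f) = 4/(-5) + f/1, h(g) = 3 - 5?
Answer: 364/25 - 34*sqrt(3)/5 ≈ 2.7821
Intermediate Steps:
h(g) = -2
Y(f) = -4/5 + f (Y(f) = 4*(-1/5) + f*1 = -4/5 + f)
((sqrt(-4 + 7) - 1*9) + Y(h(0))*(-2))**2 = ((sqrt(-4 + 7) - 1*9) + (-4/5 - 2)*(-2))**2 = ((sqrt(3) - 9) - 14/5*(-2))**2 = ((-9 + sqrt(3)) + 28/5)**2 = (-17/5 + sqrt(3))**2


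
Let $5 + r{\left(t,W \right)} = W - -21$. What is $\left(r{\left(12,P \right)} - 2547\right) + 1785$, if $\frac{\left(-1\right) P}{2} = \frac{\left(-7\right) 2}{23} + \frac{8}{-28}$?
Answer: $- \frac{119818}{161} \approx -744.21$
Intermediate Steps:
$P = \frac{288}{161}$ ($P = - 2 \left(\frac{\left(-7\right) 2}{23} + \frac{8}{-28}\right) = - 2 \left(\left(-14\right) \frac{1}{23} + 8 \left(- \frac{1}{28}\right)\right) = - 2 \left(- \frac{14}{23} - \frac{2}{7}\right) = \left(-2\right) \left(- \frac{144}{161}\right) = \frac{288}{161} \approx 1.7888$)
$r{\left(t,W \right)} = 16 + W$ ($r{\left(t,W \right)} = -5 + \left(W - -21\right) = -5 + \left(W + 21\right) = -5 + \left(21 + W\right) = 16 + W$)
$\left(r{\left(12,P \right)} - 2547\right) + 1785 = \left(\left(16 + \frac{288}{161}\right) - 2547\right) + 1785 = \left(\frac{2864}{161} - 2547\right) + 1785 = - \frac{407203}{161} + 1785 = - \frac{119818}{161}$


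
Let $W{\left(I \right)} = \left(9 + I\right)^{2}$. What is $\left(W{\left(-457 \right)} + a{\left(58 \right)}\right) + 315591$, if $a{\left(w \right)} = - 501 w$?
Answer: $487237$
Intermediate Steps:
$\left(W{\left(-457 \right)} + a{\left(58 \right)}\right) + 315591 = \left(\left(9 - 457\right)^{2} - 29058\right) + 315591 = \left(\left(-448\right)^{2} - 29058\right) + 315591 = \left(200704 - 29058\right) + 315591 = 171646 + 315591 = 487237$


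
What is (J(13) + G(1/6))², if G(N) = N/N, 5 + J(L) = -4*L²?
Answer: 462400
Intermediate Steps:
J(L) = -5 - 4*L²
G(N) = 1
(J(13) + G(1/6))² = ((-5 - 4*13²) + 1)² = ((-5 - 4*169) + 1)² = ((-5 - 676) + 1)² = (-681 + 1)² = (-680)² = 462400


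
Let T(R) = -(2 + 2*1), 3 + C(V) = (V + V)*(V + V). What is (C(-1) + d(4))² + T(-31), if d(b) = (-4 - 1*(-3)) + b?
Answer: 12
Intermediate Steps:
d(b) = -1 + b (d(b) = (-4 + 3) + b = -1 + b)
C(V) = -3 + 4*V² (C(V) = -3 + (V + V)*(V + V) = -3 + (2*V)*(2*V) = -3 + 4*V²)
T(R) = -4 (T(R) = -(2 + 2) = -1*4 = -4)
(C(-1) + d(4))² + T(-31) = ((-3 + 4*(-1)²) + (-1 + 4))² - 4 = ((-3 + 4*1) + 3)² - 4 = ((-3 + 4) + 3)² - 4 = (1 + 3)² - 4 = 4² - 4 = 16 - 4 = 12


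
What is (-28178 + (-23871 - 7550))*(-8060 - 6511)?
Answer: 868417029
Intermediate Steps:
(-28178 + (-23871 - 7550))*(-8060 - 6511) = (-28178 - 31421)*(-14571) = -59599*(-14571) = 868417029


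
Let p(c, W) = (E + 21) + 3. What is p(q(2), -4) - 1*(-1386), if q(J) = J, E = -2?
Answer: 1408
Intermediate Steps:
p(c, W) = 22 (p(c, W) = (-2 + 21) + 3 = 19 + 3 = 22)
p(q(2), -4) - 1*(-1386) = 22 - 1*(-1386) = 22 + 1386 = 1408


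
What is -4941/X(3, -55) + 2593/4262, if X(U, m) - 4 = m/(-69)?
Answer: -1452181115/1410722 ≈ -1029.4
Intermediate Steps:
X(U, m) = 4 - m/69 (X(U, m) = 4 + m/(-69) = 4 + m*(-1/69) = 4 - m/69)
-4941/X(3, -55) + 2593/4262 = -4941/(4 - 1/69*(-55)) + 2593/4262 = -4941/(4 + 55/69) + 2593*(1/4262) = -4941/331/69 + 2593/4262 = -4941*69/331 + 2593/4262 = -340929/331 + 2593/4262 = -1452181115/1410722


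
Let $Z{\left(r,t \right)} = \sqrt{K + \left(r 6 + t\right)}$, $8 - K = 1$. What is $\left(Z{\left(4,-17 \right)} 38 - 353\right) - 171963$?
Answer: $-172316 + 38 \sqrt{14} \approx -1.7217 \cdot 10^{5}$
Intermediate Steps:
$K = 7$ ($K = 8 - 1 = 7$)
$Z{\left(r,t \right)} = \sqrt{7 + t + 6 r}$ ($Z{\left(r,t \right)} = \sqrt{7 + \left(r 6 + t\right)} = \sqrt{7 + \left(6 r + t\right)} = \sqrt{7 + \left(t + 6 r\right)} = \sqrt{7 + t + 6 r}$)
$\left(Z{\left(4,-17 \right)} 38 - 353\right) - 171963 = \left(\sqrt{7 - 17 + 6 \cdot 4} \cdot 38 - 353\right) - 171963 = \left(\sqrt{7 - 17 + 24} \cdot 38 - 353\right) - 171963 = \left(\sqrt{14} \cdot 38 - 353\right) - 171963 = \left(38 \sqrt{14} - 353\right) - 171963 = \left(-353 + 38 \sqrt{14}\right) - 171963 = -172316 + 38 \sqrt{14}$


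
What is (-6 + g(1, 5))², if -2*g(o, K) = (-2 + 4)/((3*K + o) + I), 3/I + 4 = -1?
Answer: 218089/5929 ≈ 36.783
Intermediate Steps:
I = -⅗ (I = 3/(-4 - 1) = 3/(-5) = 3*(-⅕) = -⅗ ≈ -0.60000)
g(o, K) = -1/(-⅗ + o + 3*K) (g(o, K) = -(-2 + 4)/(2*((3*K + o) - ⅗)) = -1/((o + 3*K) - ⅗) = -1/(-⅗ + o + 3*K))
(-6 + g(1, 5))² = (-6 - 5/(-3 + 5*1 + 15*5))² = (-6 - 5/(-3 + 5 + 75))² = (-6 - 5/77)² = (-467/77)² = 218089/5929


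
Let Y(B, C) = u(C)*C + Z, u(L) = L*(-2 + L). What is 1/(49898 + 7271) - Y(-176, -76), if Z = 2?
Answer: 25756120895/57169 ≈ 4.5053e+5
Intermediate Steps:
Y(B, C) = 2 + C²*(-2 + C) (Y(B, C) = (C*(-2 + C))*C + 2 = C²*(-2 + C) + 2 = 2 + C²*(-2 + C))
1/(49898 + 7271) - Y(-176, -76) = 1/(49898 + 7271) - (2 + (-76)²*(-2 - 76)) = 1/57169 - (2 + 5776*(-78)) = 1/57169 - (2 - 450528) = 1/57169 - 1*(-450526) = 1/57169 + 450526 = 25756120895/57169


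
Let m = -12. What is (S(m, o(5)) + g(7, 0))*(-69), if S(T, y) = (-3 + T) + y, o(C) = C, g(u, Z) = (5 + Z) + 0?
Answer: 345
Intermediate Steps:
g(u, Z) = 5 + Z
S(T, y) = -3 + T + y
(S(m, o(5)) + g(7, 0))*(-69) = ((-3 - 12 + 5) + (5 + 0))*(-69) = (-10 + 5)*(-69) = -5*(-69) = 345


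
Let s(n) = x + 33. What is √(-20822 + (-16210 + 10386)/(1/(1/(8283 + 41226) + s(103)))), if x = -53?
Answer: √26052329465098/16503 ≈ 309.29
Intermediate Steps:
s(n) = -20 (s(n) = -53 + 33 = -20)
√(-20822 + (-16210 + 10386)/(1/(1/(8283 + 41226) + s(103)))) = √(-20822 + (-16210 + 10386)/(1/(1/(8283 + 41226) - 20))) = √(-20822 - 5824/(1/(1/49509 - 20))) = √(-20822 - 5824/(1/(-990179/49509))) = √(-20822 - 5824/(-49509/990179)) = √(-20822 - 5824*(-990179/49509)) = √(-20822 + 5766802496/49509) = √(4735926098/49509) = √26052329465098/16503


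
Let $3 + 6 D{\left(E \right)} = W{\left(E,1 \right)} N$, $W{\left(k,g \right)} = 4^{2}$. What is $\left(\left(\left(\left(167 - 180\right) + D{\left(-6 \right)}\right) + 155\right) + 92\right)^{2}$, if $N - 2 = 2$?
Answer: $\frac{2146225}{36} \approx 59617.0$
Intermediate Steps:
$W{\left(k,g \right)} = 16$
$N = 4$ ($N = 2 + 2 = 4$)
$D{\left(E \right)} = \frac{61}{6}$ ($D{\left(E \right)} = - \frac{1}{2} + \frac{16 \cdot 4}{6} = - \frac{1}{2} + \frac{1}{6} \cdot 64 = - \frac{1}{2} + \frac{32}{3} = \frac{61}{6}$)
$\left(\left(\left(\left(167 - 180\right) + D{\left(-6 \right)}\right) + 155\right) + 92\right)^{2} = \left(\left(\left(\left(167 - 180\right) + \frac{61}{6}\right) + 155\right) + 92\right)^{2} = \left(\left(\left(-13 + \frac{61}{6}\right) + 155\right) + 92\right)^{2} = \left(\left(- \frac{17}{6} + 155\right) + 92\right)^{2} = \left(\frac{913}{6} + 92\right)^{2} = \left(\frac{1465}{6}\right)^{2} = \frac{2146225}{36}$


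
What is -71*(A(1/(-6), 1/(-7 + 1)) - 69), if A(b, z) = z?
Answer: 29465/6 ≈ 4910.8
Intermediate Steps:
-71*(A(1/(-6), 1/(-7 + 1)) - 69) = -71*(1/(-7 + 1) - 69) = -71*(1/(-6) - 69) = -71*(-⅙ - 69) = -71*(-415/6) = 29465/6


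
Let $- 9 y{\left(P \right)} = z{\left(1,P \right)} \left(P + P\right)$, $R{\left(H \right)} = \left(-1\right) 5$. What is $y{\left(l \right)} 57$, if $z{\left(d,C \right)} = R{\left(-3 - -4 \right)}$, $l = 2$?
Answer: $\frac{380}{3} \approx 126.67$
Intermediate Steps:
$R{\left(H \right)} = -5$
$z{\left(d,C \right)} = -5$
$y{\left(P \right)} = \frac{10 P}{9}$ ($y{\left(P \right)} = - \frac{\left(-5\right) \left(P + P\right)}{9} = - \frac{\left(-5\right) 2 P}{9} = - \frac{\left(-10\right) P}{9} = \frac{10 P}{9}$)
$y{\left(l \right)} 57 = \frac{10}{9} \cdot 2 \cdot 57 = \frac{20}{9} \cdot 57 = \frac{380}{3}$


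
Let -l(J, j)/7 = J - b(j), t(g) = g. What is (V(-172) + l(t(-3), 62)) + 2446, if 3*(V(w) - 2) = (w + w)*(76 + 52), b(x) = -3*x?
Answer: -40531/3 ≈ -13510.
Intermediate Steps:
V(w) = 2 + 256*w/3 (V(w) = 2 + ((w + w)*(76 + 52))/3 = 2 + ((2*w)*128)/3 = 2 + (256*w)/3 = 2 + 256*w/3)
l(J, j) = -21*j - 7*J (l(J, j) = -7*(J - (-3)*j) = -7*(J + 3*j) = -21*j - 7*J)
(V(-172) + l(t(-3), 62)) + 2446 = ((2 + (256/3)*(-172)) + (-21*62 - 7*(-3))) + 2446 = ((2 - 44032/3) + (-1302 + 21)) + 2446 = (-44026/3 - 1281) + 2446 = -47869/3 + 2446 = -40531/3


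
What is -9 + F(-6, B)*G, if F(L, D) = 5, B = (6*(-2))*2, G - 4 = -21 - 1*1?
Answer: -99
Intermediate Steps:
G = -18 (G = 4 + (-21 - 1*1) = 4 + (-21 - 1) = 4 - 22 = -18)
B = -24 (B = -12*2 = -24)
-9 + F(-6, B)*G = -9 + 5*(-18) = -9 - 90 = -99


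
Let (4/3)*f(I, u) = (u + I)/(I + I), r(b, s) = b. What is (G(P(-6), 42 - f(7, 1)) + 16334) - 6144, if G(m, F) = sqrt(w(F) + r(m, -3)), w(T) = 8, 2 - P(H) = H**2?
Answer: 10190 + I*sqrt(26) ≈ 10190.0 + 5.099*I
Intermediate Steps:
f(I, u) = 3*(I + u)/(8*I) (f(I, u) = 3*((u + I)/(I + I))/4 = 3*((I + u)/((2*I)))/4 = 3*((I + u)*(1/(2*I)))/4 = 3*((I + u)/(2*I))/4 = 3*(I + u)/(8*I))
P(H) = 2 - H**2
G(m, F) = sqrt(8 + m)
(G(P(-6), 42 - f(7, 1)) + 16334) - 6144 = (sqrt(8 + (2 - 1*(-6)**2)) + 16334) - 6144 = (sqrt(8 + (2 - 1*36)) + 16334) - 6144 = (sqrt(8 + (2 - 36)) + 16334) - 6144 = (sqrt(8 - 34) + 16334) - 6144 = (sqrt(-26) + 16334) - 6144 = (I*sqrt(26) + 16334) - 6144 = (16334 + I*sqrt(26)) - 6144 = 10190 + I*sqrt(26)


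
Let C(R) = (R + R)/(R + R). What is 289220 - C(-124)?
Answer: 289219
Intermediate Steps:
C(R) = 1 (C(R) = (2*R)/((2*R)) = (2*R)*(1/(2*R)) = 1)
289220 - C(-124) = 289220 - 1*1 = 289220 - 1 = 289219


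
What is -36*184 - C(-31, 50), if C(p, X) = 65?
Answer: -6689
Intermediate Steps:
-36*184 - C(-31, 50) = -36*184 - 1*65 = -6624 - 65 = -6689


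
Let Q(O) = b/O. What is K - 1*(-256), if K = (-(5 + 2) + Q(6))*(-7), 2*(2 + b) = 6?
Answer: 1823/6 ≈ 303.83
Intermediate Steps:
b = 1 (b = -2 + (½)*6 = -2 + 3 = 1)
Q(O) = 1/O
K = 287/6 (K = (-(5 + 2) + 1/6)*(-7) = (-1*7 + ⅙)*(-7) = (-7 + ⅙)*(-7) = -41/6*(-7) = 287/6 ≈ 47.833)
K - 1*(-256) = 287/6 - 1*(-256) = 287/6 + 256 = 1823/6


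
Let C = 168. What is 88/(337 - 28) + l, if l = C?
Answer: 52000/309 ≈ 168.28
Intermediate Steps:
l = 168
88/(337 - 28) + l = 88/(337 - 28) + 168 = 88/309 + 168 = 52000/309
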